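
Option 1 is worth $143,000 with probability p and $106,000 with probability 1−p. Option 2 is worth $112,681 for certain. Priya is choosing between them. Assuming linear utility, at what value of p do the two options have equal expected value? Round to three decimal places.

p = 0.181

p·143000 + (1−p)·106000 = 112681
37000p + 106000 = 112681
p = (112681 − 106000) / 37000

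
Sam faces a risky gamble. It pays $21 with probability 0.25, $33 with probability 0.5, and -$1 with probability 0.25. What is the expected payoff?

$21.50

EV = 0.25 × 21 + 0.5 × 33 + 0.25 × (-1) = 5.25 + 16.5 − 0.25 = 21.5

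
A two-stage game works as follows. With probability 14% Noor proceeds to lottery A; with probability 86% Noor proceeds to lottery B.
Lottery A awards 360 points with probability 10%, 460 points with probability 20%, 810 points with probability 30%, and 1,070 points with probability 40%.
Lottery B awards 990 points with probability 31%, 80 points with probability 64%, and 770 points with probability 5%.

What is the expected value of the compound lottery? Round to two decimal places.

452.94 points

EV(A) = 0.1 × 360 + 0.2 × 460 + 0.3 × 810 + 0.4 × 1070 = 36 + 92 + 243 + 428 = 799
EV(B) = 0.31 × 990 + 0.64 × 80 + 0.05 × 770 = 306.9 + 51.2 + 38.5 = 396.6
Overall = 0.14 × 799 + 0.86 × 396.6 = 111.86 + 341.076 = 452.936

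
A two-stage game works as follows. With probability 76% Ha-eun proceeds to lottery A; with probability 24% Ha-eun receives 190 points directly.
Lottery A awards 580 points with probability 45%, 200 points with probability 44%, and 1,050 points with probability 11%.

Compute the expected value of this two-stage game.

398.62 points

EV(A) = 0.45 × 580 + 0.44 × 200 + 0.11 × 1050 = 261 + 88 + 115.5 = 464.5
Branch B: 190 (certain)
Overall = 0.76 × 464.5 + 0.24 × 190 = 353.02 + 45.6 = 398.62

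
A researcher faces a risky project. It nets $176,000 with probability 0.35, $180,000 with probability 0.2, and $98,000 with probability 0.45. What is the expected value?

$141,700

EV = 0.35 × 176000 + 0.2 × 180000 + 0.45 × 98000 = 61600 + 36000 + 44100 = 141700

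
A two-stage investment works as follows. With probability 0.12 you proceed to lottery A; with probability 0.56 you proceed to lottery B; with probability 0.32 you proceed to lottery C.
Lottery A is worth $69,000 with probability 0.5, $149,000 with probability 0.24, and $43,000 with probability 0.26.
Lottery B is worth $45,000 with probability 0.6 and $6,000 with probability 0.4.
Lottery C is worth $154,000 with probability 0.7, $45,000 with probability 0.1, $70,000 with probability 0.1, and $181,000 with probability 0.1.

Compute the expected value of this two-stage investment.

$70,204.80

EV(A) = 0.5 × 69000 + 0.24 × 149000 + 0.26 × 43000 = 34500 + 35760 + 11180 = 81440
EV(B) = 0.6 × 45000 + 0.4 × 6000 = 27000 + 2400 = 29400
EV(C) = 0.7 × 154000 + 0.1 × 45000 + 0.1 × 70000 + 0.1 × 181000 = 107800 + 4500 + 7000 + 18100 = 137400
Overall = 0.12 × 81440 + 0.56 × 29400 + 0.32 × 137400 = 9772.8 + 16464 + 43968 = 70204.8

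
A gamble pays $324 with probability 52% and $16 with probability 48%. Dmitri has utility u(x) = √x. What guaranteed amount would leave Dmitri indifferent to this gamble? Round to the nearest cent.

E[u] = 0.52·√324 + 0.48·√16 = 0.52·18 + 0.48·4 = 11.28
CE = (11.28)² = 127.2384

$127.24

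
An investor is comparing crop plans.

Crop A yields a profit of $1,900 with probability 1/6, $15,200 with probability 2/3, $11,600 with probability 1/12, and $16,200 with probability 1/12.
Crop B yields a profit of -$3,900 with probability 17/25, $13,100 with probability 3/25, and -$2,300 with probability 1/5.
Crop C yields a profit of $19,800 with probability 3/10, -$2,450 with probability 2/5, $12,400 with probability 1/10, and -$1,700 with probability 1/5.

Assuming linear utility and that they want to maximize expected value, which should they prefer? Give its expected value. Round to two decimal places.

Crop A = 1/6 × 1900 + 2/3 × 15200 + 1/12 × 11600 + 1/12 × 16200 = 316.6667 + 10133.3333 + 966.6667 + 1350 = 12766.6667
Crop B = 17/25 × (-3900) + 3/25 × 13100 + 1/5 × (-2300) = -2652 + 1572 − 460 = -1540
Crop C = 3/10 × 19800 + 2/5 × (-2450) + 1/10 × 12400 + 1/5 × (-1700) = 5940 − 980 + 1240 − 340 = 5860

Crop A ($12,766.67)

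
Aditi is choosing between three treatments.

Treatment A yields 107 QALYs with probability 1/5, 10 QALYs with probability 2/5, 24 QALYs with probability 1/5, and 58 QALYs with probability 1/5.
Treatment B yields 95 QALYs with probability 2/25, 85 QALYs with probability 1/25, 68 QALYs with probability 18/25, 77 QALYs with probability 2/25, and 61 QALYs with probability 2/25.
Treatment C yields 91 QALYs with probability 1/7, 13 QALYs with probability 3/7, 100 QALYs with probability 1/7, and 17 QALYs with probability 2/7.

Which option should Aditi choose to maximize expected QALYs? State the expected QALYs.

Treatment B (71 QALYs)

Treatment A = 1/5 × 107 + 2/5 × 10 + 1/5 × 24 + 1/5 × 58 = 21.4 + 4 + 4.8 + 11.6 = 41.8
Treatment B = 2/25 × 95 + 1/25 × 85 + 18/25 × 68 + 2/25 × 77 + 2/25 × 61 = 7.6 + 3.4 + 48.96 + 6.16 + 4.88 = 71
Treatment C = 1/7 × 91 + 3/7 × 13 + 1/7 × 100 + 2/7 × 17 = 13 + 5.5714 + 14.2857 + 4.8571 = 37.7143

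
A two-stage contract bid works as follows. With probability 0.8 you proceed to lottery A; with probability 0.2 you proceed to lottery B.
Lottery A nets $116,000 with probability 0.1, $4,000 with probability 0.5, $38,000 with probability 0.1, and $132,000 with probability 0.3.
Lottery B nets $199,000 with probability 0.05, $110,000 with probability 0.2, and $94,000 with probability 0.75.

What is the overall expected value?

$66,090

EV(A) = 0.1 × 116000 + 0.5 × 4000 + 0.1 × 38000 + 0.3 × 132000 = 11600 + 2000 + 3800 + 39600 = 57000
EV(B) = 0.05 × 199000 + 0.2 × 110000 + 0.75 × 94000 = 9950 + 22000 + 70500 = 102450
Overall = 0.8 × 57000 + 0.2 × 102450 = 45600 + 20490 = 66090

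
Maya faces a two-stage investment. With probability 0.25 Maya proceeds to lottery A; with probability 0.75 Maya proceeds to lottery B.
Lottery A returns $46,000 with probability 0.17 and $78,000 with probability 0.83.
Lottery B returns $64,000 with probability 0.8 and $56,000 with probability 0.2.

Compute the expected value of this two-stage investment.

$64,940

EV(A) = 0.17 × 46000 + 0.83 × 78000 = 7820 + 64740 = 72560
EV(B) = 0.8 × 64000 + 0.2 × 56000 = 51200 + 11200 = 62400
Overall = 0.25 × 72560 + 0.75 × 62400 = 18140 + 46800 = 64940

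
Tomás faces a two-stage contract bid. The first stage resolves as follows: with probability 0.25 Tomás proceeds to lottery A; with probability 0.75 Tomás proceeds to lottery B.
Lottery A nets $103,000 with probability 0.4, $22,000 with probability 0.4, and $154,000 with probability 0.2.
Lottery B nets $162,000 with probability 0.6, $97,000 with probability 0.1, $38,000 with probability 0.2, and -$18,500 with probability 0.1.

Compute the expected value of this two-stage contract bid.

EV(A) = 0.4 × 103000 + 0.4 × 22000 + 0.2 × 154000 = 41200 + 8800 + 30800 = 80800
EV(B) = 0.6 × 162000 + 0.1 × 97000 + 0.2 × 38000 + 0.1 × (-18500) = 97200 + 9700 + 7600 − 1850 = 112650
Overall = 0.25 × 80800 + 0.75 × 112650 = 20200 + 84487.5 = 104687.5

$104,687.50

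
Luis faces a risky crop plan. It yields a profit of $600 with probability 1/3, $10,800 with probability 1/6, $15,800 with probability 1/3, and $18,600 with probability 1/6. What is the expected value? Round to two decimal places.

EV = 1/3 × 600 + 1/6 × 10800 + 1/3 × 15800 + 1/6 × 18600 = 200 + 1800 + 5266.6667 + 3100 = 10366.6667

$10,366.67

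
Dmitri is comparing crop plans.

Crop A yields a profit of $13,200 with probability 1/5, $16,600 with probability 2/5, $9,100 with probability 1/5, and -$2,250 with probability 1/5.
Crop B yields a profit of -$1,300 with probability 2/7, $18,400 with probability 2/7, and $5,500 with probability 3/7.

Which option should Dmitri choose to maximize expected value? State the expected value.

Crop A = 1/5 × 13200 + 2/5 × 16600 + 1/5 × 9100 + 1/5 × (-2250) = 2640 + 6640 + 1820 − 450 = 10650
Crop B = 2/7 × (-1300) + 2/7 × 18400 + 3/7 × 5500 = -371.4286 + 5257.1429 + 2357.1429 = 7242.8571

Crop A ($10,650)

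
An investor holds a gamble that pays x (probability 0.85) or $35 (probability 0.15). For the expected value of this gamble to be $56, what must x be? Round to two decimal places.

x = $59.71

0.85·x + 0.15·35 = 56
0.85·x = 56 − 5.25 = 50.75
x = 50.75 / 0.85 = 59.7059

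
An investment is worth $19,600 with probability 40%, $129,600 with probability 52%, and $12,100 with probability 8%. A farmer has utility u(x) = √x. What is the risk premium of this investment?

$12,696

E[u] = 0.4·√19600 + 0.52·√129600 + 0.08·√12100 = 0.4·140 + 0.52·360 + 0.08·110 = 252
CE = (252)² = 63504
Risk premium = EV − CE = 76200 − 63504 = 12696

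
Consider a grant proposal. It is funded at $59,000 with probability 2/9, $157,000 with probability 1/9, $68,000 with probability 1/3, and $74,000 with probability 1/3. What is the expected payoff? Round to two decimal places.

EV = 2/9 × 59000 + 1/9 × 157000 + 1/3 × 68000 + 1/3 × 74000 = 13111.1111 + 17444.4444 + 22666.6667 + 24666.6667 = 77888.8889

$77,888.89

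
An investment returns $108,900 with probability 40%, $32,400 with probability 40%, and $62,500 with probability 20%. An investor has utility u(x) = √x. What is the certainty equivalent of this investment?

E[u] = 0.4·√108900 + 0.4·√32400 + 0.2·√62500 = 0.4·330 + 0.4·180 + 0.2·250 = 254
CE = (254)² = 64516

$64,516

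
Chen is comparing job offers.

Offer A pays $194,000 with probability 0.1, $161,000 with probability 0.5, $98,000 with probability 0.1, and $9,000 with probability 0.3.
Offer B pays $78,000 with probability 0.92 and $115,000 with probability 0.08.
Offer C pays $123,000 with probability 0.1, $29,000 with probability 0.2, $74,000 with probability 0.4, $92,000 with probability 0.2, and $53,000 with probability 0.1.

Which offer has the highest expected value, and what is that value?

Offer A ($112,400)

Offer A = 0.1 × 194000 + 0.5 × 161000 + 0.1 × 98000 + 0.3 × 9000 = 19400 + 80500 + 9800 + 2700 = 112400
Offer B = 0.92 × 78000 + 0.08 × 115000 = 71760 + 9200 = 80960
Offer C = 0.1 × 123000 + 0.2 × 29000 + 0.4 × 74000 + 0.2 × 92000 + 0.1 × 53000 = 12300 + 5800 + 29600 + 18400 + 5300 = 71400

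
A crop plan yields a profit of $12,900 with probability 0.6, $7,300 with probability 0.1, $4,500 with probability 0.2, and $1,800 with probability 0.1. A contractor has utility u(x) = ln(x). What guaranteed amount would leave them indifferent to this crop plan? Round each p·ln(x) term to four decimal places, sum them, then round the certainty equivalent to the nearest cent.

$8,107.95

E[u] = 0.6·ln(12900) + 0.1·ln(7300) + 0.2·ln(4500) + 0.1·ln(1800) = 5.6790 + 0.8896 + 1.6824 + 0.7496 = 9.0006
CE = e^9.0006 ≈ 8107.95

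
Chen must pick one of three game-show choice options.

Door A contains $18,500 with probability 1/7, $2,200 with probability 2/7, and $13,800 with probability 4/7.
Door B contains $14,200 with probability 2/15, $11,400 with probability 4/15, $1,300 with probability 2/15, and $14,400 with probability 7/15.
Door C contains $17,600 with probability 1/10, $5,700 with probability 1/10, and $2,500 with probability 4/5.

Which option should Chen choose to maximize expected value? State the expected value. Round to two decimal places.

Door B ($11,826.67)

Door A = 1/7 × 18500 + 2/7 × 2200 + 4/7 × 13800 = 2642.8571 + 628.5714 + 7885.7143 = 11157.1429
Door B = 2/15 × 14200 + 4/15 × 11400 + 2/15 × 1300 + 7/15 × 14400 = 1893.3333 + 3040 + 173.3333 + 6720 = 11826.6667
Door C = 1/10 × 17600 + 1/10 × 5700 + 4/5 × 2500 = 1760 + 570 + 2000 = 4330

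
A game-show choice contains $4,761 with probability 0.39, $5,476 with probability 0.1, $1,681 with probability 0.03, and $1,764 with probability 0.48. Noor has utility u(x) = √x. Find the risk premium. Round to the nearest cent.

E[u] = 0.39·√4761 + 0.1·√5476 + 0.03·√1681 + 0.48·√1764 = 0.39·69 + 0.1·74 + 0.03·41 + 0.48·42 = 55.7
CE = (55.7)² = 3102.49
Risk premium = EV − CE = 3301.54 − 3102.49 = 199.05

$199.05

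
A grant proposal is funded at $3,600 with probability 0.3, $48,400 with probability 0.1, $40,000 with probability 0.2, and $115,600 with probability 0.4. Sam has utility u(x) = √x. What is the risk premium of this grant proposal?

$13,504

E[u] = 0.3·√3600 + 0.1·√48400 + 0.2·√40000 + 0.4·√115600 = 0.3·60 + 0.1·220 + 0.2·200 + 0.4·340 = 216
CE = (216)² = 46656
Risk premium = EV − CE = 60160 − 46656 = 13504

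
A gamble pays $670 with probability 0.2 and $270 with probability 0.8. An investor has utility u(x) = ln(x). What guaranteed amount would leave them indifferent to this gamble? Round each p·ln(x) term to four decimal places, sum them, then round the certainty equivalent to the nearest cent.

E[u] = 0.2·ln(670) + 0.8·ln(270) = 1.3015 + 4.4787 = 5.7802
CE = e^5.7802 ≈ 323.82

$323.82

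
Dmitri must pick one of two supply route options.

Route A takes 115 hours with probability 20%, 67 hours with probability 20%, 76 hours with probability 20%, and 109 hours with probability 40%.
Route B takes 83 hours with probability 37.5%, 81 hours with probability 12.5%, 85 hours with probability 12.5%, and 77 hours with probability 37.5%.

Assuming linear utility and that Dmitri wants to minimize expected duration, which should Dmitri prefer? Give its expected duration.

Route A = 0.2 × 115 + 0.2 × 67 + 0.2 × 76 + 0.4 × 109 = 23 + 13.4 + 15.2 + 43.6 = 95.2
Route B = 0.375 × 83 + 0.125 × 81 + 0.125 × 85 + 0.375 × 77 = 31.125 + 10.125 + 10.625 + 28.875 = 80.75

Route B (80.75 hours)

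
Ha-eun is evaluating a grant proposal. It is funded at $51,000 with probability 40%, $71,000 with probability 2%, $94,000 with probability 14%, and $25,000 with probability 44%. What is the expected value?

EV = 0.4 × 51000 + 0.02 × 71000 + 0.14 × 94000 + 0.44 × 25000 = 20400 + 1420 + 13160 + 11000 = 45980

$45,980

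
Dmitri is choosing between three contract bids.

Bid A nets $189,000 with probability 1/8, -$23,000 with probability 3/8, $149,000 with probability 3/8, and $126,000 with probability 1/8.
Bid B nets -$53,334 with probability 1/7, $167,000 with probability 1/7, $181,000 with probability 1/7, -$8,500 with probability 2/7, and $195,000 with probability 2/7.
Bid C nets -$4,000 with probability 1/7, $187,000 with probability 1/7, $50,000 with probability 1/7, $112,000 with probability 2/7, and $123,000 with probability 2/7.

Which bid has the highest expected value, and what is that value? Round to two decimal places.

Bid C ($100,428.57)

Bid A = 1/8 × 189000 + 3/8 × (-23000) + 3/8 × 149000 + 1/8 × 126000 = 23625 − 8625 + 55875 + 15750 = 86625
Bid B = 1/7 × (-53334) + 1/7 × 167000 + 1/7 × 181000 + 2/7 × (-8500) + 2/7 × 195000 = -7619.1429 + 23857.1429 + 25857.1429 − 2428.5714 + 55714.2857 = 95380.8571
Bid C = 1/7 × (-4000) + 1/7 × 187000 + 1/7 × 50000 + 2/7 × 112000 + 2/7 × 123000 = -571.4286 + 26714.2857 + 7142.8571 + 32000 + 35142.8571 = 100428.5714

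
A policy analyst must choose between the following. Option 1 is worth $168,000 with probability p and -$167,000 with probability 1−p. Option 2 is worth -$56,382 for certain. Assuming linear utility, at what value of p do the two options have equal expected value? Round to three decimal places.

p = 0.330

p·168000 + (1−p)·(-167000) = -56382
335000p − 167000 = -56382
p = (-56382 + 167000) / 335000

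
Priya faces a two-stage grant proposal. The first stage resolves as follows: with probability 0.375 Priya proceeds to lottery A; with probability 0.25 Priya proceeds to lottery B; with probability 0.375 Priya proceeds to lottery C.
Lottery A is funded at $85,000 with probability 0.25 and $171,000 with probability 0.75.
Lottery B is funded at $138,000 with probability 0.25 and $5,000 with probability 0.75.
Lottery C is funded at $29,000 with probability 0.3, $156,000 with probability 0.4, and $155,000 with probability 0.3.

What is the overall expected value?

EV(A) = 0.25 × 85000 + 0.75 × 171000 = 21250 + 128250 = 149500
EV(B) = 0.25 × 138000 + 0.75 × 5000 = 34500 + 3750 = 38250
EV(C) = 0.3 × 29000 + 0.4 × 156000 + 0.3 × 155000 = 8700 + 62400 + 46500 = 117600
Overall = 0.375 × 149500 + 0.25 × 38250 + 0.375 × 117600 = 56062.5 + 9562.5 + 44100 = 109725

$109,725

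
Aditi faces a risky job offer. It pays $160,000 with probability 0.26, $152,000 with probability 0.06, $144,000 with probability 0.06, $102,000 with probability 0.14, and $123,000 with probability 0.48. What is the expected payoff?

EV = 0.26 × 160000 + 0.06 × 152000 + 0.06 × 144000 + 0.14 × 102000 + 0.48 × 123000 = 41600 + 9120 + 8640 + 14280 + 59040 = 132680

$132,680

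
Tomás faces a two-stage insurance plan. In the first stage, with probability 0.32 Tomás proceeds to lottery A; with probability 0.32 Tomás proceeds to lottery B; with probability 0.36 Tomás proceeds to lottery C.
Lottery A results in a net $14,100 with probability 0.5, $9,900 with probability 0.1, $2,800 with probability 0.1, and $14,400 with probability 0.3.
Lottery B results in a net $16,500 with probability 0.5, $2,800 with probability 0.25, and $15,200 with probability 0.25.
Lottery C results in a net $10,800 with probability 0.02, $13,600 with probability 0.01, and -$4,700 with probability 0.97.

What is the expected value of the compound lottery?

$6,610.28

EV(A) = 0.5 × 14100 + 0.1 × 9900 + 0.1 × 2800 + 0.3 × 14400 = 7050 + 990 + 280 + 4320 = 12640
EV(B) = 0.5 × 16500 + 0.25 × 2800 + 0.25 × 15200 = 8250 + 700 + 3800 = 12750
EV(C) = 0.02 × 10800 + 0.01 × 13600 + 0.97 × (-4700) = 216 + 136 − 4559 = -4207
Overall = 0.32 × 12640 + 0.32 × 12750 + 0.36 × (-4207) = 4044.8 + 4080 − 1514.52 = 6610.28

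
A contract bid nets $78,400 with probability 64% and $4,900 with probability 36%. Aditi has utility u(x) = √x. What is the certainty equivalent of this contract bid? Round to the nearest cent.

E[u] = 0.64·√78400 + 0.36·√4900 = 0.64·280 + 0.36·70 = 204.4
CE = (204.4)² = 41779.36

$41,779.36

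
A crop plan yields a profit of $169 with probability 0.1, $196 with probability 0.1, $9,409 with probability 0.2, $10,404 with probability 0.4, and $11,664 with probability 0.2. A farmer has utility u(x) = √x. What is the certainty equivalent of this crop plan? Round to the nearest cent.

$7,140.25

E[u] = 0.1·√169 + 0.1·√196 + 0.2·√9409 + 0.4·√10404 + 0.2·√11664 = 0.1·13 + 0.1·14 + 0.2·97 + 0.4·102 + 0.2·108 = 84.5
CE = (84.5)² = 7140.25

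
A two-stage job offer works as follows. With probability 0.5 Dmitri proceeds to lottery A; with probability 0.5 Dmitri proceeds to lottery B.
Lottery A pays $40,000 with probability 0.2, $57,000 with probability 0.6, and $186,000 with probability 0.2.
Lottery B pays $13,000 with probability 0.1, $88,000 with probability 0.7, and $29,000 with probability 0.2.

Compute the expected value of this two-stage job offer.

$74,050

EV(A) = 0.2 × 40000 + 0.6 × 57000 + 0.2 × 186000 = 8000 + 34200 + 37200 = 79400
EV(B) = 0.1 × 13000 + 0.7 × 88000 + 0.2 × 29000 = 1300 + 61600 + 5800 = 68700
Overall = 0.5 × 79400 + 0.5 × 68700 = 39700 + 34350 = 74050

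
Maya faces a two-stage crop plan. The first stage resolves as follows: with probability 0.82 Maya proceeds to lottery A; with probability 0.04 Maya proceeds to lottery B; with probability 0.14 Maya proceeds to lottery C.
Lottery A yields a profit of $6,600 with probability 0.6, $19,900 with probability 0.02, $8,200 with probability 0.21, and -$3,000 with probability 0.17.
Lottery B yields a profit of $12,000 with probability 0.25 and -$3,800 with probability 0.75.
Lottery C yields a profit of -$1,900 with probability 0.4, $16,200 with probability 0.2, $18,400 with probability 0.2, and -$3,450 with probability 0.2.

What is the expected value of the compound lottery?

$5,339.20

EV(A) = 0.6 × 6600 + 0.02 × 19900 + 0.21 × 8200 + 0.17 × (-3000) = 3960 + 398 + 1722 − 510 = 5570
EV(B) = 0.25 × 12000 + 0.75 × (-3800) = 3000 − 2850 = 150
EV(C) = 0.4 × (-1900) + 0.2 × 16200 + 0.2 × 18400 + 0.2 × (-3450) = -760 + 3240 + 3680 − 690 = 5470
Overall = 0.82 × 5570 + 0.04 × 150 + 0.14 × 5470 = 4567.4 + 6 + 765.8 = 5339.2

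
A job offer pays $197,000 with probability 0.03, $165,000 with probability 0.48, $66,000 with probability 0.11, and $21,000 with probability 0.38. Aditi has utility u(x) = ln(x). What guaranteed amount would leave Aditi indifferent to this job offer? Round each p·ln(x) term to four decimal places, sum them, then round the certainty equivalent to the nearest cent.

$68,521.31

E[u] = 0.03·ln(197000) + 0.48·ln(165000) + 0.11·ln(66000) + 0.38·ln(21000) = 0.3657 + 5.7666 + 1.2207 + 3.7819 = 11.1349
CE = e^11.1349 ≈ 68521.31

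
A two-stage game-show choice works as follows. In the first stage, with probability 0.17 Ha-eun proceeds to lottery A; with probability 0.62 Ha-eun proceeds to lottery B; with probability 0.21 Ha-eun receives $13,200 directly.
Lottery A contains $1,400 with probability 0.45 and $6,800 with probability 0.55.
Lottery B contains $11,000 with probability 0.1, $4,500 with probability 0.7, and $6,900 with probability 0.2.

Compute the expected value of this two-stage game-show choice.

EV(A) = 0.45 × 1400 + 0.55 × 6800 = 630 + 3740 = 4370
EV(B) = 0.1 × 11000 + 0.7 × 4500 + 0.2 × 6900 = 1100 + 3150 + 1380 = 5630
Branch C: 13200 (certain)
Overall = 0.17 × 4370 + 0.62 × 5630 + 0.21 × 13200 = 742.9 + 3490.6 + 2772 = 7005.5

$7,005.50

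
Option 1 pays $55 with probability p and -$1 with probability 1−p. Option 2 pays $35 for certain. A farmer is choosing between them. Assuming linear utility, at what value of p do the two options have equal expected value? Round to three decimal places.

p·55 + (1−p)·(-1) = 35
56p − 1 = 35
p = (35 + 1) / 56

p = 0.643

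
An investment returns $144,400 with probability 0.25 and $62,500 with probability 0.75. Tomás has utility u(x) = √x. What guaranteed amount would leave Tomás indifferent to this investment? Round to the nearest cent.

E[u] = 0.25·√144400 + 0.75·√62500 = 0.25·380 + 0.75·250 = 282.5
CE = (282.5)² = 79806.25

$79,806.25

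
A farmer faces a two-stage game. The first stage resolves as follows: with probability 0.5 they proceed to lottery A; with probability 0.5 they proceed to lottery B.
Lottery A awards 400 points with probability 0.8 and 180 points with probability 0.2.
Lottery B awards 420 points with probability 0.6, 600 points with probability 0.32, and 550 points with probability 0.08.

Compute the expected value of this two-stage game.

422 points

EV(A) = 0.8 × 400 + 0.2 × 180 = 320 + 36 = 356
EV(B) = 0.6 × 420 + 0.32 × 600 + 0.08 × 550 = 252 + 192 + 44 = 488
Overall = 0.5 × 356 + 0.5 × 488 = 178 + 244 = 422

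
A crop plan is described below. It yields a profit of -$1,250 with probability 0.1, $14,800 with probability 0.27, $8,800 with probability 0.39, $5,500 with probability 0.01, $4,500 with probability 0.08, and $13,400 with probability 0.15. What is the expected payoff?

EV = 0.1 × (-1250) + 0.27 × 14800 + 0.39 × 8800 + 0.01 × 5500 + 0.08 × 4500 + 0.15 × 13400 = -125 + 3996 + 3432 + 55 + 360 + 2010 = 9728

$9,728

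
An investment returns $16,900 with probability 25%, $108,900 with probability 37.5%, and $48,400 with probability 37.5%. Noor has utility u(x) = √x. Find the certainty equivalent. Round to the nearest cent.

$57,001.56

E[u] = 0.25·√16900 + 0.375·√108900 + 0.375·√48400 = 0.25·130 + 0.375·330 + 0.375·220 = 238.75
CE = (238.75)² = 57001.5625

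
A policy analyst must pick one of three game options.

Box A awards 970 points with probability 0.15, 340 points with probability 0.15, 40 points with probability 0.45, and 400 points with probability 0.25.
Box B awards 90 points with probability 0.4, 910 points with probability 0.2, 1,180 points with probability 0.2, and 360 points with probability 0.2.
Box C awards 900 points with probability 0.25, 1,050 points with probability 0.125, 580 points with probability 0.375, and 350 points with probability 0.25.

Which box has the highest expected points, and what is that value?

Box C (661.25 points)

Box A = 0.15 × 970 + 0.15 × 340 + 0.45 × 40 + 0.25 × 400 = 145.5 + 51 + 18 + 100 = 314.5
Box B = 0.4 × 90 + 0.2 × 910 + 0.2 × 1180 + 0.2 × 360 = 36 + 182 + 236 + 72 = 526
Box C = 0.25 × 900 + 0.125 × 1050 + 0.375 × 580 + 0.25 × 350 = 225 + 131.25 + 217.5 + 87.5 = 661.25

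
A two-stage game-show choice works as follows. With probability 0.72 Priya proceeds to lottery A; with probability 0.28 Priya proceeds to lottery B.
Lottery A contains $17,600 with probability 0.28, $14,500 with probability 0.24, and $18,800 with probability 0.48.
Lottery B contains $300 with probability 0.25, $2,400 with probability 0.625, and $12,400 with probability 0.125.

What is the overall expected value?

$13,426.04

EV(A) = 0.28 × 17600 + 0.24 × 14500 + 0.48 × 18800 = 4928 + 3480 + 9024 = 17432
EV(B) = 0.25 × 300 + 0.625 × 2400 + 0.125 × 12400 = 75 + 1500 + 1550 = 3125
Overall = 0.72 × 17432 + 0.28 × 3125 = 12551.04 + 875 = 13426.04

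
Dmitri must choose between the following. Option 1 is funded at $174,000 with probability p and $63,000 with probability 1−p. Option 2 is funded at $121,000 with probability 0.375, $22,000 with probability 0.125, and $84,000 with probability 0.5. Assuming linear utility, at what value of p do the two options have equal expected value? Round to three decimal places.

EV(Option 2) = 0.375 × 121000 + 0.125 × 22000 + 0.5 × 84000 = 45375 + 2750 + 42000 = 90125
p·174000 + (1−p)·63000 = 90125
111000p + 63000 = 90125
p = (90125 − 63000) / 111000

p = 0.244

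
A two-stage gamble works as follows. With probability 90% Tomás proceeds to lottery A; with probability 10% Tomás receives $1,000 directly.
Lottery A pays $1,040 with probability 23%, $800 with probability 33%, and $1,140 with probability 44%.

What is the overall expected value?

EV(A) = 0.23 × 1040 + 0.33 × 800 + 0.44 × 1140 = 239.2 + 264 + 501.6 = 1004.8
Branch B: 1000 (certain)
Overall = 0.9 × 1004.8 + 0.1 × 1000 = 904.32 + 100 = 1004.32

$1,004.32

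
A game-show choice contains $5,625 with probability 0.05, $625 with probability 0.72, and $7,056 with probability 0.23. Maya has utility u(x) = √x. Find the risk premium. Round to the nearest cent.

E[u] = 0.05·√5625 + 0.72·√625 + 0.23·√7056 = 0.05·75 + 0.72·25 + 0.23·84 = 41.07
CE = (41.07)² = 1686.7449
Risk premium = EV − CE = 2354.13 − 1686.7449 = 667.3851

$667.39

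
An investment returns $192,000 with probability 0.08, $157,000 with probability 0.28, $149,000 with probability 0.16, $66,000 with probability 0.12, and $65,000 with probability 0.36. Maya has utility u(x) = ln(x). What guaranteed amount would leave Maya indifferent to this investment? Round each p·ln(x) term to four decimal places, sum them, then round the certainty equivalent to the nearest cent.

E[u] = 0.08·ln(192000) + 0.28·ln(157000) + 0.16·ln(149000) + 0.12·ln(66000) + 0.36·ln(65000) = 0.9732 + 3.3499 + 1.9059 + 1.3317 + 3.9896 = 11.5503
CE = e^11.5503 ≈ 103808.17

$103,808.17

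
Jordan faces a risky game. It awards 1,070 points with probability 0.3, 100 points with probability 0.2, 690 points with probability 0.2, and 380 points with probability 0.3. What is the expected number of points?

593 points

EV = 0.3 × 1070 + 0.2 × 100 + 0.2 × 690 + 0.3 × 380 = 321 + 20 + 138 + 114 = 593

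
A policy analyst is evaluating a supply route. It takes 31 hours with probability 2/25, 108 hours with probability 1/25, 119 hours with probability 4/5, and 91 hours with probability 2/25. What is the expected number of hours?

EV = 2/25 × 31 + 1/25 × 108 + 4/5 × 119 + 2/25 × 91 = 2.48 + 4.32 + 95.2 + 7.28 = 109.28

109.28 hours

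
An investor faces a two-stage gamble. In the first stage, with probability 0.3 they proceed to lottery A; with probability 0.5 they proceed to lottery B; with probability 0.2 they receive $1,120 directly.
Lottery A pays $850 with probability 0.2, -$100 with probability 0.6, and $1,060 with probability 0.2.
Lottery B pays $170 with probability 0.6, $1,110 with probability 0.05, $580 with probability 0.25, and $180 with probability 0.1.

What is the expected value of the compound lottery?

$480.85

EV(A) = 0.2 × 850 + 0.6 × (-100) + 0.2 × 1060 = 170 − 60 + 212 = 322
EV(B) = 0.6 × 170 + 0.05 × 1110 + 0.25 × 580 + 0.1 × 180 = 102 + 55.5 + 145 + 18 = 320.5
Branch C: 1120 (certain)
Overall = 0.3 × 322 + 0.5 × 320.5 + 0.2 × 1120 = 96.6 + 160.25 + 224 = 480.85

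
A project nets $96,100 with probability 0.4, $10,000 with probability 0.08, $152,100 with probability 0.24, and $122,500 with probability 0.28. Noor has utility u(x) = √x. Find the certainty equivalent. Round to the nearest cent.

E[u] = 0.4·√96100 + 0.08·√10000 + 0.24·√152100 + 0.28·√122500 = 0.4·310 + 0.08·100 + 0.24·390 + 0.28·350 = 323.6
CE = (323.6)² = 104716.96

$104,716.96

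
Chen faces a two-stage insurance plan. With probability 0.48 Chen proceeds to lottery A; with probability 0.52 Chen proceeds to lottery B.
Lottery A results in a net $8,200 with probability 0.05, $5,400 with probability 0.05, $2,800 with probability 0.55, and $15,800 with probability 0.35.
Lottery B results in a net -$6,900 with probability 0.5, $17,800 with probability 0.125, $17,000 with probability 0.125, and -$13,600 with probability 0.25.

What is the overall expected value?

$2,420

EV(A) = 0.05 × 8200 + 0.05 × 5400 + 0.55 × 2800 + 0.35 × 15800 = 410 + 270 + 1540 + 5530 = 7750
EV(B) = 0.5 × (-6900) + 0.125 × 17800 + 0.125 × 17000 + 0.25 × (-13600) = -3450 + 2225 + 2125 − 3400 = -2500
Overall = 0.48 × 7750 + 0.52 × (-2500) = 3720 − 1300 = 2420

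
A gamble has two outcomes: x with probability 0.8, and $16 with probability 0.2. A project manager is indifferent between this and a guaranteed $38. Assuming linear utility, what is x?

x = $43.50

0.8·x + 0.2·16 = 38
0.8·x = 38 − 3.2 = 34.8
x = 34.8 / 0.8 = 43.5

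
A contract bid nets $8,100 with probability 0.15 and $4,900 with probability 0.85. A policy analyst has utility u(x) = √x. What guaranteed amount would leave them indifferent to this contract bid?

$5,329

E[u] = 0.15·√8100 + 0.85·√4900 = 0.15·90 + 0.85·70 = 73
CE = (73)² = 5329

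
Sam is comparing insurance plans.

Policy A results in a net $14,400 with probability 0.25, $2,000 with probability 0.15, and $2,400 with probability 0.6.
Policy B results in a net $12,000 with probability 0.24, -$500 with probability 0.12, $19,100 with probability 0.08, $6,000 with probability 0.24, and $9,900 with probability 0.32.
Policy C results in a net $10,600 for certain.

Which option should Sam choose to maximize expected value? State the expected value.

Policy A = 0.25 × 14400 + 0.15 × 2000 + 0.6 × 2400 = 3600 + 300 + 1440 = 5340
Policy B = 0.24 × 12000 + 0.12 × (-500) + 0.08 × 19100 + 0.24 × 6000 + 0.32 × 9900 = 2880 − 60 + 1528 + 1440 + 3168 = 8956
Policy C: 10600 (certain)

Policy C ($10,600)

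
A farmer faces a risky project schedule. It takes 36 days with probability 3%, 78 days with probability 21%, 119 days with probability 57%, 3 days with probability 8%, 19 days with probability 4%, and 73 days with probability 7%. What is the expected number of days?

EV = 0.03 × 36 + 0.21 × 78 + 0.57 × 119 + 0.08 × 3 + 0.04 × 19 + 0.07 × 73 = 1.08 + 16.38 + 67.83 + 0.24 + 0.76 + 5.11 = 91.4

91.4 days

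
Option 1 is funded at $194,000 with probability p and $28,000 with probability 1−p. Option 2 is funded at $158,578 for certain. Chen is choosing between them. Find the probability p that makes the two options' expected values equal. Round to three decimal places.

p = 0.787

p·194000 + (1−p)·28000 = 158578
166000p + 28000 = 158578
p = (158578 − 28000) / 166000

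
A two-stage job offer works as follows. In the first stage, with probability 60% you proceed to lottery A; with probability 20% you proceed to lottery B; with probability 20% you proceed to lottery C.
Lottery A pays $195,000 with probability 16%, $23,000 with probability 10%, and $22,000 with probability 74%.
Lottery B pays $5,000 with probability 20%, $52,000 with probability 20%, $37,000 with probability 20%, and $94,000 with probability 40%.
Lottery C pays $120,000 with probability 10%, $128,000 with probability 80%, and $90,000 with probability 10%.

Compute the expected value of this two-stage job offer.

$65,828

EV(A) = 0.16 × 195000 + 0.1 × 23000 + 0.74 × 22000 = 31200 + 2300 + 16280 = 49780
EV(B) = 0.2 × 5000 + 0.2 × 52000 + 0.2 × 37000 + 0.4 × 94000 = 1000 + 10400 + 7400 + 37600 = 56400
EV(C) = 0.1 × 120000 + 0.8 × 128000 + 0.1 × 90000 = 12000 + 102400 + 9000 = 123400
Overall = 0.6 × 49780 + 0.2 × 56400 + 0.2 × 123400 = 29868 + 11280 + 24680 = 65828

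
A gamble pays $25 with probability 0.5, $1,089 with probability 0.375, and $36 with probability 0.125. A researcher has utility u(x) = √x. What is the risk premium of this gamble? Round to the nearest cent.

E[u] = 0.5·√25 + 0.375·√1089 + 0.125·√36 = 0.5·5 + 0.375·33 + 0.125·6 = 15.625
CE = (15.625)² = 244.140625
Risk premium = EV − CE = 425.375 − 244.140625 = 181.234375

$181.23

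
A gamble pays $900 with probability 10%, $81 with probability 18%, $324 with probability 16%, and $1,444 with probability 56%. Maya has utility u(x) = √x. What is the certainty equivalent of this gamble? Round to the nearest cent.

$828.29

E[u] = 0.1·√900 + 0.18·√81 + 0.16·√324 + 0.56·√1444 = 0.1·30 + 0.18·9 + 0.16·18 + 0.56·38 = 28.78
CE = (28.78)² = 828.2884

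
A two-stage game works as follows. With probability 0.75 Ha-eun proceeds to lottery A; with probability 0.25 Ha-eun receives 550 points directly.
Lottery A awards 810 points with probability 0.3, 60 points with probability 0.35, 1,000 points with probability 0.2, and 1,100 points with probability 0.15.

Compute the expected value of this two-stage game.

609.25 points

EV(A) = 0.3 × 810 + 0.35 × 60 + 0.2 × 1000 + 0.15 × 1100 = 243 + 21 + 200 + 165 = 629
Branch B: 550 (certain)
Overall = 0.75 × 629 + 0.25 × 550 = 471.75 + 137.5 = 609.25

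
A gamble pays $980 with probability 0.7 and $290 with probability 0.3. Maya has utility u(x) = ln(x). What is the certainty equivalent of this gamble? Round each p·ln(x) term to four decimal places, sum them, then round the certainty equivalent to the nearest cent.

E[u] = 0.7·ln(980) + 0.3·ln(290) = 4.8213 + 1.7010 = 6.5223
CE = e^6.5223 ≈ 680.14

$680.14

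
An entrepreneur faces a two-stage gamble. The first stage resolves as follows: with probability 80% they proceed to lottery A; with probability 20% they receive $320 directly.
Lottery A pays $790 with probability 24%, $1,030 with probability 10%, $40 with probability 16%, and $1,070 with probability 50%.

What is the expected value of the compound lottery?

EV(A) = 0.24 × 790 + 0.1 × 1030 + 0.16 × 40 + 0.5 × 1070 = 189.6 + 103 + 6.4 + 535 = 834
Branch B: 320 (certain)
Overall = 0.8 × 834 + 0.2 × 320 = 667.2 + 64 = 731.2

$731.20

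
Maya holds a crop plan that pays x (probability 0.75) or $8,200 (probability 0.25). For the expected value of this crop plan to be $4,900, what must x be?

0.75·x + 0.25·8200 = 4900
0.75·x = 4900 − 2050 = 2850
x = 2850 / 0.75 = 3800

x = $3,800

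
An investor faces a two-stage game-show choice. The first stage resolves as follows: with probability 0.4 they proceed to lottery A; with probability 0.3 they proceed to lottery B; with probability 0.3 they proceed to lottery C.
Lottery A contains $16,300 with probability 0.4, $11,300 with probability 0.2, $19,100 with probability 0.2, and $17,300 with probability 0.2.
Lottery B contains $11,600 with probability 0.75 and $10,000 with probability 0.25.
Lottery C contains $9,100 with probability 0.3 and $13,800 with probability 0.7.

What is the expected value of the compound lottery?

$13,501

EV(A) = 0.4 × 16300 + 0.2 × 11300 + 0.2 × 19100 + 0.2 × 17300 = 6520 + 2260 + 3820 + 3460 = 16060
EV(B) = 0.75 × 11600 + 0.25 × 10000 = 8700 + 2500 = 11200
EV(C) = 0.3 × 9100 + 0.7 × 13800 = 2730 + 9660 = 12390
Overall = 0.4 × 16060 + 0.3 × 11200 + 0.3 × 12390 = 6424 + 3360 + 3717 = 13501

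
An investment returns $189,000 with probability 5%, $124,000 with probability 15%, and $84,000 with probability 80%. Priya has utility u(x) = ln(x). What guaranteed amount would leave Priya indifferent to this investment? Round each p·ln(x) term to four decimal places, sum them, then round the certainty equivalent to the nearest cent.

$92,744.16

E[u] = 0.05·ln(189000) + 0.15·ln(124000) + 0.8·ln(84000) = 0.6075 + 1.7592 + 9.0709 = 11.4376
CE = e^11.4376 ≈ 92744.16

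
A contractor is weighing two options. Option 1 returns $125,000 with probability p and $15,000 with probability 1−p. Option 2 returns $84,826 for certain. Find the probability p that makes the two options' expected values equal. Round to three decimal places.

p = 0.635

p·125000 + (1−p)·15000 = 84826
110000p + 15000 = 84826
p = (84826 − 15000) / 110000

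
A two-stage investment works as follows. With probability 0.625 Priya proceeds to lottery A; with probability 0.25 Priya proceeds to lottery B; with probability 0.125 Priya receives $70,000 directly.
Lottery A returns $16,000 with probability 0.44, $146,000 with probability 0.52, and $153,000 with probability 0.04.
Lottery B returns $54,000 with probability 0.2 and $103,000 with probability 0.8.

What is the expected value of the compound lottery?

$87,725

EV(A) = 0.44 × 16000 + 0.52 × 146000 + 0.04 × 153000 = 7040 + 75920 + 6120 = 89080
EV(B) = 0.2 × 54000 + 0.8 × 103000 = 10800 + 82400 = 93200
Branch C: 70000 (certain)
Overall = 0.625 × 89080 + 0.25 × 93200 + 0.125 × 70000 = 55675 + 23300 + 8750 = 87725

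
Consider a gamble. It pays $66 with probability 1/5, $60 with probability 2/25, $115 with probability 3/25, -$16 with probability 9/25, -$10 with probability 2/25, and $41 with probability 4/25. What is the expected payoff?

EV = 1/5 × 66 + 2/25 × 60 + 3/25 × 115 + 9/25 × (-16) + 2/25 × (-10) + 4/25 × 41 = 13.2 + 4.8 + 13.8 − 5.76 − 0.8 + 6.56 = 31.8

$31.80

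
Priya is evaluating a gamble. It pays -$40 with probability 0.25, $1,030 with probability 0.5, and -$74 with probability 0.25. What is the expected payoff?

$486.50

EV = 0.25 × (-40) + 0.5 × 1030 + 0.25 × (-74) = -10 + 515 − 18.5 = 486.5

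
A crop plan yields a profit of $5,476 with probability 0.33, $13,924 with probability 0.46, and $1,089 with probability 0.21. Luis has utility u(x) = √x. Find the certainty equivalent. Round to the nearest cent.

$7,332.50

E[u] = 0.33·√5476 + 0.46·√13924 + 0.21·√1089 = 0.33·74 + 0.46·118 + 0.21·33 = 85.63
CE = (85.63)² = 7332.4969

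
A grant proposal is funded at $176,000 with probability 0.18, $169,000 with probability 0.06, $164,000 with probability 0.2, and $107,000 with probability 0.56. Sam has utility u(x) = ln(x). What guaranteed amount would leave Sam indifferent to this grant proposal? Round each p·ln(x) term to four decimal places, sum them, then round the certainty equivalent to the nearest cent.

E[u] = 0.18·ln(176000) + 0.06·ln(169000) + 0.2·ln(164000) + 0.56·ln(107000) = 2.1741 + 0.7223 + 2.4015 + 6.4851 = 11.7830
CE = e^11.7830 ≈ 131006.21

$131,006.21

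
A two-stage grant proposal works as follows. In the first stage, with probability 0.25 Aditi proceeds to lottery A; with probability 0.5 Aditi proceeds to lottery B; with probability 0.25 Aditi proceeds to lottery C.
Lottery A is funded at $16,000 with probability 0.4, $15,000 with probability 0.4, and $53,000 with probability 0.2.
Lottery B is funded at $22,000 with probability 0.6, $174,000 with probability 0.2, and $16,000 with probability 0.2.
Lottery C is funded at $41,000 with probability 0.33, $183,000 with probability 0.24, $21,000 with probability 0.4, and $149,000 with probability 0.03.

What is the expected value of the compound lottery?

$48,930

EV(A) = 0.4 × 16000 + 0.4 × 15000 + 0.2 × 53000 = 6400 + 6000 + 10600 = 23000
EV(B) = 0.6 × 22000 + 0.2 × 174000 + 0.2 × 16000 = 13200 + 34800 + 3200 = 51200
EV(C) = 0.33 × 41000 + 0.24 × 183000 + 0.4 × 21000 + 0.03 × 149000 = 13530 + 43920 + 8400 + 4470 = 70320
Overall = 0.25 × 23000 + 0.5 × 51200 + 0.25 × 70320 = 5750 + 25600 + 17580 = 48930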